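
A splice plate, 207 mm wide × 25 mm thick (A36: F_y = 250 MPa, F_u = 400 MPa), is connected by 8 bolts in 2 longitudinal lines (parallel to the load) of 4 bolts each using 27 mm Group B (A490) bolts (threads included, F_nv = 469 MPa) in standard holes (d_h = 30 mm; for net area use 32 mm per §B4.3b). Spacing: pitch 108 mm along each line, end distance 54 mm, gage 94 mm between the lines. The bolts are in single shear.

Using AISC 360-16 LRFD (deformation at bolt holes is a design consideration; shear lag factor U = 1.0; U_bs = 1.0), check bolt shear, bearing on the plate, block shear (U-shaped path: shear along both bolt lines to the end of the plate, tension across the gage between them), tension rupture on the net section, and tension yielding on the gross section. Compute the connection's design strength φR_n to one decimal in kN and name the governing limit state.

Bolt shear: A_b = π(27)²/4 = 572.56 mm². φR_n = 0.75 × 469 × 572.56 × 8 × 1 = 1611.2 kN.
Bearing (25 mm plate, F_u = 400 MPa): end bolts L_c = 54 − 30/2 = 39, R_n = min(1.2×39×25×400, 2.4×27×25×400) = 468 kN/bolt; interior L_c = 108 − 30 = 78, R_n = 648 kN/bolt. φR_n = 0.75 × (2×468 + 6×648) = 3618.0 kN.
Block shear: shear path 2×[54+3×108] = 2×378 mm, A_gv = 18900, A_nv = 2×(378 − 3.5×32)×25 = 13300 mm²; tension across gage: (94 − 1×32)×25 = 1550 mm². R_n = min(0.6×400×13300, 0.6×250×18900) + 1.0×400×1550 = min(3192, 2835) + 620 = 3455 kN. φR_n = 0.75 × 3455 = 2591.3 kN.
Tension rupture (net): A_n = (207 − 2×32)×25 = 3575 mm² (U = 1.0, A_e = A_n). φR_n = 0.75 × 400 × 3575 = 1072.5 kN.
Tension yield (gross): A_g = 207×25 = 5175 mm². φR_n = 0.90 × 250 × 5175 = 1164.4 kN.
Governing: min(1611.2, 3618.0, 2591.3, 1072.5, 1164.4) = 1072.5 kN → net-section rupture.

1072.5 kN (net-section rupture governs)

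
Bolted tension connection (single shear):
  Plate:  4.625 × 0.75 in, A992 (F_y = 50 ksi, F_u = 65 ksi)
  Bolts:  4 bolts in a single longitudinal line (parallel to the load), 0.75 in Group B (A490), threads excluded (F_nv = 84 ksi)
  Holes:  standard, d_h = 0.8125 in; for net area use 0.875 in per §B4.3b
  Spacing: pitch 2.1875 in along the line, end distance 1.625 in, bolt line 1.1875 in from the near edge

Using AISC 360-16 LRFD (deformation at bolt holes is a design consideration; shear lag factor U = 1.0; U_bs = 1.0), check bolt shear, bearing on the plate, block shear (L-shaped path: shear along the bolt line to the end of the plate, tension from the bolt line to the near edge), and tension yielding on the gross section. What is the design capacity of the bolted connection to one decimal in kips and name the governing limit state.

Bolt shear: A_b = π(0.75)²/4 = 0.44179 in². φR_n = 0.75 × 84 × 0.44179 × 4 × 1 = 111.3 kips.
Bearing (0.75 in plate, F_u = 65 ksi): end bolts L_c = 1.625 − 0.8125/2 = 1.21875, R_n = min(1.2×1.21875×0.75×65, 2.4×0.75×0.75×65) = 71.297 kips/bolt; interior L_c = 2.1875 − 0.8125 = 1.375, R_n = 80.438 kips/bolt. φR_n = 0.75 × (1×71.297 + 3×80.438) = 234.5 kips.
Block shear: shear path 1×[1.625+3×2.1875] = 1×8.1875 in, A_gv = 6.1406, A_nv = 1×(8.1875 − 3.5×0.875)×0.75 = 3.8438 in²; tension to near edge: (1.1875 − 0.5×0.875)×0.75 = 0.5625 in². R_n = min(0.6×65×3.8438, 0.6×50×6.1406) + 1.0×65×0.5625 = min(149.91, 184.22) + 36.563 = 186.47 kips. φR_n = 0.75 × 186.47 = 139.9 kips.
Tension yield (gross): A_g = 4.625×0.75 = 3.4688 in². φR_n = 0.90 × 50 × 3.4688 = 156.1 kips.
Governing: min(111.3, 234.5, 139.9, 156.1) = 111.3 kips → bolt shear.

111.3 kips (bolt shear governs)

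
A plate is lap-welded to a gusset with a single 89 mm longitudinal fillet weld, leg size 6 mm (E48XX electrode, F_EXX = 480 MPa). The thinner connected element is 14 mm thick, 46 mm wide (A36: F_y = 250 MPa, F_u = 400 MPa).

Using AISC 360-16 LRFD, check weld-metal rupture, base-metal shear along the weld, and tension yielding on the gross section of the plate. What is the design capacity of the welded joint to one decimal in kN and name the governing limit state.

81.5 kN (weld metal governs)

Weld metal: throat = 0.707×6 = 4.242 mm, L = 89 mm. φR_n = 0.75 × 0.6 × 480 × 4.242 × 89 = 81.5 kN.
Base metal shear (14 mm plate): yield φR_n = 1.0×0.6×250×14×89 = 186.9 kN; rupture φR_n = 0.75×0.6×400×14×89 = 224.3 kN; take 186.9 kN (yield).
Tension yield (gross): A_g = 46×14 = 644 mm². φR_n = 0.90 × 250 × 644 = 144.9 kN.
Governing: min(81.5, 186.9, 144.9) = 81.5 kN → weld metal.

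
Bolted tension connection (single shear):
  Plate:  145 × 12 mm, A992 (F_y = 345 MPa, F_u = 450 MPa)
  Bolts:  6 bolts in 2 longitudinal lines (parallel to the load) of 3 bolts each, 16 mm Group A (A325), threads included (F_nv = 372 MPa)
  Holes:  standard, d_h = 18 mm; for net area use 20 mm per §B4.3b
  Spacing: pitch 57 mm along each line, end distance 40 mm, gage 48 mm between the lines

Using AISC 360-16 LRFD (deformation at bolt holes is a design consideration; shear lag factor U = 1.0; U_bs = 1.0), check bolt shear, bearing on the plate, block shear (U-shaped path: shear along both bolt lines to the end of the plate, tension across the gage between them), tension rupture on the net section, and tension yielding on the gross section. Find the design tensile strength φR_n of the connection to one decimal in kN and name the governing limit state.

Bolt shear: A_b = π(16)²/4 = 201.06 mm². φR_n = 0.75 × 372 × 201.06 × 6 × 1 = 336.6 kN.
Bearing (12 mm plate, F_u = 450 MPa): end bolts L_c = 40 − 18/2 = 31, R_n = min(1.2×31×12×450, 2.4×16×12×450) = 200.88 kN/bolt; interior L_c = 57 − 18 = 39, R_n = 207.36 kN/bolt. φR_n = 0.75 × (2×200.88 + 4×207.36) = 923.4 kN.
Block shear: shear path 2×[40+2×57] = 2×154 mm, A_gv = 3696, A_nv = 2×(154 − 2.5×20)×12 = 2496 mm²; tension across gage: (48 − 1×20)×12 = 336 mm². R_n = min(0.6×450×2496, 0.6×345×3696) + 1.0×450×336 = min(673.92, 765.07) + 151.2 = 825.12 kN. φR_n = 0.75 × 825.12 = 618.8 kN.
Tension rupture (net): A_n = (145 − 2×20)×12 = 1260 mm² (U = 1.0, A_e = A_n). φR_n = 0.75 × 450 × 1260 = 425.3 kN.
Tension yield (gross): A_g = 145×12 = 1740 mm². φR_n = 0.90 × 345 × 1740 = 540.3 kN.
Governing: min(336.6, 923.4, 618.8, 425.3, 540.3) = 336.6 kN → bolt shear.

336.6 kN (bolt shear governs)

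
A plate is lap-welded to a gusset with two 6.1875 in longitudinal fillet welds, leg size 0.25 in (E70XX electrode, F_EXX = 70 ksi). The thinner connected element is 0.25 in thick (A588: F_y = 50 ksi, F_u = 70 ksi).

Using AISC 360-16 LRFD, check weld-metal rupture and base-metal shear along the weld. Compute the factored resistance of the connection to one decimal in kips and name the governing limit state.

68.9 kips (weld metal governs)

Weld metal: throat = 0.707×0.25 = 0.17675 in, L = 2×6.1875 = 12.375 in. φR_n = 0.75 × 0.6 × 70 × 0.17675 × 12.375 = 68.9 kips.
Base metal shear (0.25 in plate): yield φR_n = 1.0×0.6×50×0.25×12.375 = 92.8 kips; rupture φR_n = 0.75×0.6×70×0.25×12.375 = 97.5 kips; take 92.8 kips (yield).
Governing: min(68.9, 92.8) = 68.9 kips → weld metal.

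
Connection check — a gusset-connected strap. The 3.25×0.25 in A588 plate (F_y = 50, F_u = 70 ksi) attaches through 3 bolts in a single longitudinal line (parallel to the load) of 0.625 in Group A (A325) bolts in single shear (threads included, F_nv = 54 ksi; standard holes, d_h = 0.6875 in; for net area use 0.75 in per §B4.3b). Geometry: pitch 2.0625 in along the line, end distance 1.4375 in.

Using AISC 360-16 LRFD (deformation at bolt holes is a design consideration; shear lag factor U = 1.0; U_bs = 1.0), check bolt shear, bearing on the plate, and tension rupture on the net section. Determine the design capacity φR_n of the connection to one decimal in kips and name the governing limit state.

Bolt shear: A_b = π(0.625)²/4 = 0.3068 in². φR_n = 0.75 × 54 × 0.3068 × 3 × 1 = 37.3 kips.
Bearing (0.25 in plate, F_u = 70 ksi): end bolts L_c = 1.4375 − 0.6875/2 = 1.09375, R_n = min(1.2×1.09375×0.25×70, 2.4×0.625×0.25×70) = 22.969 kips/bolt; interior L_c = 2.0625 − 0.6875 = 1.375, R_n = 26.25 kips/bolt. φR_n = 0.75 × (1×22.969 + 2×26.25) = 56.6 kips.
Tension rupture (net): A_n = (3.25 − 1×0.75)×0.25 = 0.625 in² (U = 1.0, A_e = A_n). φR_n = 0.75 × 70 × 0.625 = 32.8 kips.
Governing: min(37.3, 56.6, 32.8) = 32.8 kips → net-section rupture.

32.8 kips (net-section rupture governs)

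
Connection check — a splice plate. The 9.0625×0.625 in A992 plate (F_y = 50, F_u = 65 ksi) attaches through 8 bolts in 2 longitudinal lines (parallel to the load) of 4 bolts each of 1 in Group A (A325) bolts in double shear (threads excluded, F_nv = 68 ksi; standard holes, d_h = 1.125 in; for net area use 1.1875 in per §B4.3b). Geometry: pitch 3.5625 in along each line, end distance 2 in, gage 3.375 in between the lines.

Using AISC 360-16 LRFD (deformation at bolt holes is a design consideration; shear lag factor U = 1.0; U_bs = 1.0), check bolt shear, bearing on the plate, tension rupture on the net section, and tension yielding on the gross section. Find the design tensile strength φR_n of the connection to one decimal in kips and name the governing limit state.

203.8 kips (net-section rupture governs)

Bolt shear: A_b = π(1)²/4 = 0.7854 in². φR_n = 0.75 × 68 × 0.7854 × 8 × 2 = 640.9 kips.
Bearing (0.625 in plate, F_u = 65 ksi): end bolts L_c = 2 − 1.125/2 = 1.4375, R_n = min(1.2×1.4375×0.625×65, 2.4×1×0.625×65) = 70.078 kips/bolt; interior L_c = 3.5625 − 1.125 = 2.4375, R_n = 97.5 kips/bolt. φR_n = 0.75 × (2×70.078 + 6×97.5) = 543.9 kips.
Tension rupture (net): A_n = (9.0625 − 2×1.1875)×0.625 = 4.1797 in² (U = 1.0, A_e = A_n). φR_n = 0.75 × 65 × 4.1797 = 203.8 kips.
Tension yield (gross): A_g = 9.0625×0.625 = 5.6641 in². φR_n = 0.90 × 50 × 5.6641 = 254.9 kips.
Governing: min(640.9, 543.9, 203.8, 254.9) = 203.8 kips → net-section rupture.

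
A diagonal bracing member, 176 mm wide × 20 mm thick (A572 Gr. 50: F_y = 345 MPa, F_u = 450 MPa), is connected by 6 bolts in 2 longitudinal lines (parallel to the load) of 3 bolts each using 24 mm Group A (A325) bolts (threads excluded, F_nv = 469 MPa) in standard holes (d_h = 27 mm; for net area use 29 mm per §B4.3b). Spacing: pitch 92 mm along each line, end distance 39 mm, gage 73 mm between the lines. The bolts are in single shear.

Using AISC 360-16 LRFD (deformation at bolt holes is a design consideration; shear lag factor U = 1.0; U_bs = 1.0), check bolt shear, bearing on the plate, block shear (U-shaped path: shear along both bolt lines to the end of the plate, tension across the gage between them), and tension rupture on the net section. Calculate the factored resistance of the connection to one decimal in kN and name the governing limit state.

Bolt shear: A_b = π(24)²/4 = 452.39 mm². φR_n = 0.75 × 469 × 452.39 × 6 × 1 = 954.8 kN.
Bearing (20 mm plate, F_u = 450 MPa): end bolts L_c = 39 − 27/2 = 25.5, R_n = min(1.2×25.5×20×450, 2.4×24×20×450) = 275.4 kN/bolt; interior L_c = 92 − 27 = 65, R_n = 518.4 kN/bolt. φR_n = 0.75 × (2×275.4 + 4×518.4) = 1968.3 kN.
Block shear: shear path 2×[39+2×92] = 2×223 mm, A_gv = 8920, A_nv = 2×(223 − 2.5×29)×20 = 6020 mm²; tension across gage: (73 − 1×29)×20 = 880 mm². R_n = min(0.6×450×6020, 0.6×345×8920) + 1.0×450×880 = min(1625.4, 1846.4) + 396 = 2021.4 kN. φR_n = 0.75 × 2021.4 = 1516.1 kN.
Tension rupture (net): A_n = (176 − 2×29)×20 = 2360 mm² (U = 1.0, A_e = A_n). φR_n = 0.75 × 450 × 2360 = 796.5 kN.
Governing: min(954.8, 1968.3, 1516.1, 796.5) = 796.5 kN → net-section rupture.

796.5 kN (net-section rupture governs)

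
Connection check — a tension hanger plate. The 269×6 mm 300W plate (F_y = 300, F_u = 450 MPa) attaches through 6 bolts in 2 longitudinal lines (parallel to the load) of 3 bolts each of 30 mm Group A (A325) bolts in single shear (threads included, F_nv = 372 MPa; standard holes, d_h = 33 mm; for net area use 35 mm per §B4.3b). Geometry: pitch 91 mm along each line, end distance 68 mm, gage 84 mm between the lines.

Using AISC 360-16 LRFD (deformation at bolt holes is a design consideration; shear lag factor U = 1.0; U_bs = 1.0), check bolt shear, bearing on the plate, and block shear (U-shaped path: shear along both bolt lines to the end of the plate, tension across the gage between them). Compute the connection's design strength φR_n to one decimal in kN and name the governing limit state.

494.1 kN (block shear governs)

Bolt shear: A_b = π(30)²/4 = 706.86 mm². φR_n = 0.75 × 372 × 706.86 × 6 × 1 = 1183.3 kN.
Bearing (6 mm plate, F_u = 450 MPa): end bolts L_c = 68 − 33/2 = 51.5, R_n = min(1.2×51.5×6×450, 2.4×30×6×450) = 166.86 kN/bolt; interior L_c = 91 − 33 = 58, R_n = 187.92 kN/bolt. φR_n = 0.75 × (2×166.86 + 4×187.92) = 814.1 kN.
Block shear: shear path 2×[68+2×91] = 2×250 mm, A_gv = 3000, A_nv = 2×(250 − 2.5×35)×6 = 1950 mm²; tension across gage: (84 − 1×35)×6 = 294 mm². R_n = min(0.6×450×1950, 0.6×300×3000) + 1.0×450×294 = min(526.5, 540) + 132.3 = 658.8 kN. φR_n = 0.75 × 658.8 = 494.1 kN.
Governing: min(1183.3, 814.1, 494.1) = 494.1 kN → block shear.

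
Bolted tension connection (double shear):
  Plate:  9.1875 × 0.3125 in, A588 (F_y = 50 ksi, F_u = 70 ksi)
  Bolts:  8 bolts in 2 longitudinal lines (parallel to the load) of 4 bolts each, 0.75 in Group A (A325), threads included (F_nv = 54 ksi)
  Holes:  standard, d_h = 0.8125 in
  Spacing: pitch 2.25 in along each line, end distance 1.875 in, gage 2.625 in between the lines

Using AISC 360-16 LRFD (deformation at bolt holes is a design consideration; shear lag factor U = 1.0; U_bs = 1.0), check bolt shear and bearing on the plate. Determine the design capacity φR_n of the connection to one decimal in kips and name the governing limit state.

Bolt shear: A_b = π(0.75)²/4 = 0.44179 in². φR_n = 0.75 × 54 × 0.44179 × 8 × 2 = 286.3 kips.
Bearing (0.3125 in plate, F_u = 70 ksi): end bolts L_c = 1.875 − 0.8125/2 = 1.46875, R_n = min(1.2×1.46875×0.3125×70, 2.4×0.75×0.3125×70) = 38.555 kips/bolt; interior L_c = 2.25 − 0.8125 = 1.4375, R_n = 37.734 kips/bolt. φR_n = 0.75 × (2×38.555 + 6×37.734) = 227.6 kips.
Governing: min(286.3, 227.6) = 227.6 kips → bearing.

227.6 kips (bearing governs)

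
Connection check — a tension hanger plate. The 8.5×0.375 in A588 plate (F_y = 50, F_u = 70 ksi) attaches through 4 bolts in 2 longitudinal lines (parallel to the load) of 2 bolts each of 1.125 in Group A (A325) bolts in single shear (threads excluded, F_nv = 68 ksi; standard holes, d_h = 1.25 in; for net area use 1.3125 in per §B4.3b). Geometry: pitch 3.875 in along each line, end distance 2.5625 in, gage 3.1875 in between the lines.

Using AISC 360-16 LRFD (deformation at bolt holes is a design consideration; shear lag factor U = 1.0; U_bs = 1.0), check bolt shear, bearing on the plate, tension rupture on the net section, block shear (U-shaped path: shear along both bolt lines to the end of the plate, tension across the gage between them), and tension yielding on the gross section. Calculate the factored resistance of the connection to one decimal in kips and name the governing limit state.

115.7 kips (net-section rupture governs)

Bolt shear: A_b = π(1.125)²/4 = 0.99402 in². φR_n = 0.75 × 68 × 0.99402 × 4 × 1 = 202.8 kips.
Bearing (0.375 in plate, F_u = 70 ksi): end bolts L_c = 2.5625 − 1.25/2 = 1.9375, R_n = min(1.2×1.9375×0.375×70, 2.4×1.125×0.375×70) = 61.031 kips/bolt; interior L_c = 3.875 − 1.25 = 2.625, R_n = 70.875 kips/bolt. φR_n = 0.75 × (2×61.031 + 2×70.875) = 197.9 kips.
Tension rupture (net): A_n = (8.5 − 2×1.3125)×0.375 = 2.2031 in² (U = 1.0, A_e = A_n). φR_n = 0.75 × 70 × 2.2031 = 115.7 kips.
Block shear: shear path 2×[2.5625+1×3.875] = 2×6.4375 in, A_gv = 4.8281, A_nv = 2×(6.4375 − 1.5×1.3125)×0.375 = 3.3516 in²; tension across gage: (3.1875 − 1×1.3125)×0.375 = 0.70313 in². R_n = min(0.6×70×3.3516, 0.6×50×4.8281) + 1.0×70×0.70313 = min(140.77, 144.84) + 49.219 = 189.99 kips. φR_n = 0.75 × 189.99 = 142.5 kips.
Tension yield (gross): A_g = 8.5×0.375 = 3.1875 in². φR_n = 0.90 × 50 × 3.1875 = 143.4 kips.
Governing: min(202.8, 197.9, 115.7, 142.5, 143.4) = 115.7 kips → net-section rupture.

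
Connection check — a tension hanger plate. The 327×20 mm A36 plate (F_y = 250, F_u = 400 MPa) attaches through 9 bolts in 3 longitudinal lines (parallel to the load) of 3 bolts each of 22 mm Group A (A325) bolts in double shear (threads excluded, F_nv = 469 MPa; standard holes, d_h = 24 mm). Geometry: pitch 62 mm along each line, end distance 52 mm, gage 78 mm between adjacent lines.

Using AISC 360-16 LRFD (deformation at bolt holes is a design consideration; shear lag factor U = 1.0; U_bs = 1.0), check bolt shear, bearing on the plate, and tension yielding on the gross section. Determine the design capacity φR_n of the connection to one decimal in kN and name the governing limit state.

1471.5 kN (gross-section yield governs)

Bolt shear: A_b = π(22)²/4 = 380.13 mm². φR_n = 0.75 × 469 × 380.13 × 9 × 2 = 2406.8 kN.
Bearing (20 mm plate, F_u = 400 MPa): end bolts L_c = 52 − 24/2 = 40, R_n = min(1.2×40×20×400, 2.4×22×20×400) = 384 kN/bolt; interior L_c = 62 − 24 = 38, R_n = 364.8 kN/bolt. φR_n = 0.75 × (3×384 + 6×364.8) = 2505.6 kN.
Tension yield (gross): A_g = 327×20 = 6540 mm². φR_n = 0.90 × 250 × 6540 = 1471.5 kN.
Governing: min(2406.8, 2505.6, 1471.5) = 1471.5 kN → gross-section yield.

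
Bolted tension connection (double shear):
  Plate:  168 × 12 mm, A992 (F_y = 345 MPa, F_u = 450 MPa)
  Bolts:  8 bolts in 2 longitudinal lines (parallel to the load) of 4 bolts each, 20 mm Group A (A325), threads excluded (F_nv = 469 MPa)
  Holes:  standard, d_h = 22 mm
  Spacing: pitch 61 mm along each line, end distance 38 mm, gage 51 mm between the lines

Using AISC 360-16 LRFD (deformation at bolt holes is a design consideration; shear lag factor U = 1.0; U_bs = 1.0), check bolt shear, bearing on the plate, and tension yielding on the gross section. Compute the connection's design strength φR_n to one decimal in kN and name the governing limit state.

626.0 kN (gross-section yield governs)

Bolt shear: A_b = π(20)²/4 = 314.16 mm². φR_n = 0.75 × 469 × 314.16 × 8 × 2 = 1768.1 kN.
Bearing (12 mm plate, F_u = 450 MPa): end bolts L_c = 38 − 22/2 = 27, R_n = min(1.2×27×12×450, 2.4×20×12×450) = 174.96 kN/bolt; interior L_c = 61 − 22 = 39, R_n = 252.72 kN/bolt. φR_n = 0.75 × (2×174.96 + 6×252.72) = 1399.7 kN.
Tension yield (gross): A_g = 168×12 = 2016 mm². φR_n = 0.90 × 345 × 2016 = 626.0 kN.
Governing: min(1768.1, 1399.7, 626.0) = 626.0 kN → gross-section yield.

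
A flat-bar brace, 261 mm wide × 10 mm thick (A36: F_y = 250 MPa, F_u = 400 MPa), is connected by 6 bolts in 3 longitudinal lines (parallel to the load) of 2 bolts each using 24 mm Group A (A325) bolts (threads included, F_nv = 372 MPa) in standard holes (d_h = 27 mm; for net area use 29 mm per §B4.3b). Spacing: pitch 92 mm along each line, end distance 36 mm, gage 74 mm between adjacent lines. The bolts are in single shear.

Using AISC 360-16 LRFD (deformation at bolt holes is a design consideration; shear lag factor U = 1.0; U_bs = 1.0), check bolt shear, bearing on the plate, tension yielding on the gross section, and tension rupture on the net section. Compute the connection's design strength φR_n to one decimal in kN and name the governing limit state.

522.0 kN (net-section rupture governs)

Bolt shear: A_b = π(24)²/4 = 452.39 mm². φR_n = 0.75 × 372 × 452.39 × 6 × 1 = 757.3 kN.
Bearing (10 mm plate, F_u = 400 MPa): end bolts L_c = 36 − 27/2 = 22.5, R_n = min(1.2×22.5×10×400, 2.4×24×10×400) = 108 kN/bolt; interior L_c = 92 − 27 = 65, R_n = 230.4 kN/bolt. φR_n = 0.75 × (3×108 + 3×230.4) = 761.4 kN.
Tension yield (gross): A_g = 261×10 = 2610 mm². φR_n = 0.90 × 250 × 2610 = 587.3 kN.
Tension rupture (net): A_n = (261 − 3×29)×10 = 1740 mm² (U = 1.0, A_e = A_n). φR_n = 0.75 × 400 × 1740 = 522.0 kN.
Governing: min(757.3, 761.4, 587.3, 522.0) = 522.0 kN → net-section rupture.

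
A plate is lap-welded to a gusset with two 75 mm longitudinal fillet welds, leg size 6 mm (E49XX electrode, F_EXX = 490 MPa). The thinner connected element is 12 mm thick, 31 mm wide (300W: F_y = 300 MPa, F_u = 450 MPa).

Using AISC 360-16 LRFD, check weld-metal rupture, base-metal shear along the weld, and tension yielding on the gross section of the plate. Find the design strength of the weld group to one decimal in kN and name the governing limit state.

100.4 kN (gross-section yield governs)

Weld metal: throat = 0.707×6 = 4.242 mm, L = 2×75 = 150 mm. φR_n = 0.75 × 0.6 × 490 × 4.242 × 150 = 140.3 kN.
Base metal shear (12 mm plate): yield φR_n = 1.0×0.6×300×12×150 = 324.0 kN; rupture φR_n = 0.75×0.6×450×12×150 = 364.5 kN; take 324.0 kN (yield).
Tension yield (gross): A_g = 31×12 = 372 mm². φR_n = 0.90 × 300 × 372 = 100.4 kN.
Governing: min(140.3, 324.0, 100.4) = 100.4 kN → gross-section yield.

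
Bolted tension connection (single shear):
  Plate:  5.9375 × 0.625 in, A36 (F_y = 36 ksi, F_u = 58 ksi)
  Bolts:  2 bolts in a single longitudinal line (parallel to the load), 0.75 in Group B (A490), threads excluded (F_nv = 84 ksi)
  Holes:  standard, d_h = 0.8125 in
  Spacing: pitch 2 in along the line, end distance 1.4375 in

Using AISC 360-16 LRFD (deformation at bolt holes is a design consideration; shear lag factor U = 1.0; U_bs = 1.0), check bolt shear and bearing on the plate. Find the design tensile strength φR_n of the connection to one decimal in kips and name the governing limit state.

55.7 kips (bolt shear governs)

Bolt shear: A_b = π(0.75)²/4 = 0.44179 in². φR_n = 0.75 × 84 × 0.44179 × 2 × 1 = 55.7 kips.
Bearing (0.625 in plate, F_u = 58 ksi): end bolts L_c = 1.4375 − 0.8125/2 = 1.03125, R_n = min(1.2×1.03125×0.625×58, 2.4×0.75×0.625×58) = 44.859 kips/bolt; interior L_c = 2 − 0.8125 = 1.1875, R_n = 51.656 kips/bolt. φR_n = 0.75 × (1×44.859 + 1×51.656) = 72.4 kips.
Governing: min(55.7, 72.4) = 55.7 kips → bolt shear.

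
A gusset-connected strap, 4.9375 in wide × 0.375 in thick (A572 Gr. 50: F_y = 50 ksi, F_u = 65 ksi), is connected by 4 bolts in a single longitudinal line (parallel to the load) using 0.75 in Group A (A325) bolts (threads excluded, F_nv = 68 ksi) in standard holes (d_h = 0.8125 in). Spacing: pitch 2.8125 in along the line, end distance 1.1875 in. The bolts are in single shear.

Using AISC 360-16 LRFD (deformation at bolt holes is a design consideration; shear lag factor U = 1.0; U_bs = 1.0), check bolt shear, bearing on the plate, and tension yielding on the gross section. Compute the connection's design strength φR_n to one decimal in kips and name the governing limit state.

83.3 kips (gross-section yield governs)

Bolt shear: A_b = π(0.75)²/4 = 0.44179 in². φR_n = 0.75 × 68 × 0.44179 × 4 × 1 = 90.1 kips.
Bearing (0.375 in plate, F_u = 65 ksi): end bolts L_c = 1.1875 − 0.8125/2 = 0.78125, R_n = min(1.2×0.78125×0.375×65, 2.4×0.75×0.375×65) = 22.852 kips/bolt; interior L_c = 2.8125 − 0.8125 = 2, R_n = 43.875 kips/bolt. φR_n = 0.75 × (1×22.852 + 3×43.875) = 115.9 kips.
Tension yield (gross): A_g = 4.9375×0.375 = 1.8516 in². φR_n = 0.90 × 50 × 1.8516 = 83.3 kips.
Governing: min(90.1, 115.9, 83.3) = 83.3 kips → gross-section yield.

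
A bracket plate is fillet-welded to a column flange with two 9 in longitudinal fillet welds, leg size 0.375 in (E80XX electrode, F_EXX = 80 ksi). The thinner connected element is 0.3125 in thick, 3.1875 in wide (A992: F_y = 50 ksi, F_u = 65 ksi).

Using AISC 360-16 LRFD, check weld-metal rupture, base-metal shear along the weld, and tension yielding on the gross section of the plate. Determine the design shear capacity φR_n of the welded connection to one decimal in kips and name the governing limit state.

Weld metal: throat = 0.707×0.375 = 0.26513 in, L = 2×9 = 18 in. φR_n = 0.75 × 0.6 × 80 × 0.26513 × 18 = 171.8 kips.
Base metal shear (0.3125 in plate): yield φR_n = 1.0×0.6×50×0.3125×18 = 168.8 kips; rupture φR_n = 0.75×0.6×65×0.3125×18 = 164.5 kips; take 164.5 kips (rupture).
Tension yield (gross): A_g = 3.1875×0.3125 = 0.99609 in². φR_n = 0.90 × 50 × 0.99609 = 44.8 kips.
Governing: min(171.8, 164.5, 44.8) = 44.8 kips → gross-section yield.

44.8 kips (gross-section yield governs)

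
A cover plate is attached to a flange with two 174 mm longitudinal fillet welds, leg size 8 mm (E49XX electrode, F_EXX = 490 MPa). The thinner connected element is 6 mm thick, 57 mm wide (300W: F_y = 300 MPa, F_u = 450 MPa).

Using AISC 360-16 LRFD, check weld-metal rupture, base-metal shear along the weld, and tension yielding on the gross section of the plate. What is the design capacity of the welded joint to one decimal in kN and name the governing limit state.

Weld metal: throat = 0.707×8 = 5.656 mm, L = 2×174 = 348 mm. φR_n = 0.75 × 0.6 × 490 × 5.656 × 348 = 434.0 kN.
Base metal shear (6 mm plate): yield φR_n = 1.0×0.6×300×6×348 = 375.8 kN; rupture φR_n = 0.75×0.6×450×6×348 = 422.8 kN; take 375.8 kN (yield).
Tension yield (gross): A_g = 57×6 = 342 mm². φR_n = 0.90 × 300 × 342 = 92.3 kN.
Governing: min(434.0, 375.8, 92.3) = 92.3 kN → gross-section yield.

92.3 kN (gross-section yield governs)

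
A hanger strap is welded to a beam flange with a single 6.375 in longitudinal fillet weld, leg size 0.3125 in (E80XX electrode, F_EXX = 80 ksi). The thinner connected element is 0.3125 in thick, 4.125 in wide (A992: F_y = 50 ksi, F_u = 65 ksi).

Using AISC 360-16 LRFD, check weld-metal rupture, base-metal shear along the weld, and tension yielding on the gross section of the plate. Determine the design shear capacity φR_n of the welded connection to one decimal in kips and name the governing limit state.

Weld metal: throat = 0.707×0.3125 = 0.22094 in, L = 6.375 in. φR_n = 0.75 × 0.6 × 80 × 0.22094 × 6.375 = 50.7 kips.
Base metal shear (0.3125 in plate): yield φR_n = 1.0×0.6×50×0.3125×6.375 = 59.8 kips; rupture φR_n = 0.75×0.6×65×0.3125×6.375 = 58.3 kips; take 58.3 kips (rupture).
Tension yield (gross): A_g = 4.125×0.3125 = 1.2891 in². φR_n = 0.90 × 50 × 1.2891 = 58.0 kips.
Governing: min(50.7, 58.3, 58.0) = 50.7 kips → weld metal.

50.7 kips (weld metal governs)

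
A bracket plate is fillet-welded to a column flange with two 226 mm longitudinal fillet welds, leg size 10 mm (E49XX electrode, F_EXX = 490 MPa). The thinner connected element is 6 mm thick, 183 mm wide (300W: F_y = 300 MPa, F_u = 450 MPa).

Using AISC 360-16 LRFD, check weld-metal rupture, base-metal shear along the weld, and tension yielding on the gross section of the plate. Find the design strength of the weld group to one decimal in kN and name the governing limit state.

Weld metal: throat = 0.707×10 = 7.07 mm, L = 2×226 = 452 mm. φR_n = 0.75 × 0.6 × 490 × 7.07 × 452 = 704.6 kN.
Base metal shear (6 mm plate): yield φR_n = 1.0×0.6×300×6×452 = 488.2 kN; rupture φR_n = 0.75×0.6×450×6×452 = 549.2 kN; take 488.2 kN (yield).
Tension yield (gross): A_g = 183×6 = 1098 mm². φR_n = 0.90 × 300 × 1098 = 296.5 kN.
Governing: min(704.6, 488.2, 296.5) = 296.5 kN → gross-section yield.

296.5 kN (gross-section yield governs)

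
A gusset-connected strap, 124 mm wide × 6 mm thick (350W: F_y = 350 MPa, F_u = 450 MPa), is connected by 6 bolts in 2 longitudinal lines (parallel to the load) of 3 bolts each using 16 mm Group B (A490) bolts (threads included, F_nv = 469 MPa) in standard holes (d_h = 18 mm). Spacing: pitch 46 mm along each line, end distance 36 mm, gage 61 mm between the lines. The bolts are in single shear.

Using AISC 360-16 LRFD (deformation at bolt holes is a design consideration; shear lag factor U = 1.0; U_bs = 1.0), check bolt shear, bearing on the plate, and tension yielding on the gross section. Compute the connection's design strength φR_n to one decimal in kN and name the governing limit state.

234.4 kN (gross-section yield governs)

Bolt shear: A_b = π(16)²/4 = 201.06 mm². φR_n = 0.75 × 469 × 201.06 × 6 × 1 = 424.3 kN.
Bearing (6 mm plate, F_u = 450 MPa): end bolts L_c = 36 − 18/2 = 27, R_n = min(1.2×27×6×450, 2.4×16×6×450) = 87.48 kN/bolt; interior L_c = 46 − 18 = 28, R_n = 90.72 kN/bolt. φR_n = 0.75 × (2×87.48 + 4×90.72) = 403.4 kN.
Tension yield (gross): A_g = 124×6 = 744 mm². φR_n = 0.90 × 350 × 744 = 234.4 kN.
Governing: min(424.3, 403.4, 234.4) = 234.4 kN → gross-section yield.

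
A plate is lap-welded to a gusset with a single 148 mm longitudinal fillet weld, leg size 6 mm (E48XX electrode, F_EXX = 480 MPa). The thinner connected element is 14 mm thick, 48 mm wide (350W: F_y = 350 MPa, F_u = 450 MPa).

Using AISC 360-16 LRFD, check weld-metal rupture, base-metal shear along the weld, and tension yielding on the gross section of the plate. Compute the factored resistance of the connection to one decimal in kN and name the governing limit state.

135.6 kN (weld metal governs)

Weld metal: throat = 0.707×6 = 4.242 mm, L = 148 mm. φR_n = 0.75 × 0.6 × 480 × 4.242 × 148 = 135.6 kN.
Base metal shear (14 mm plate): yield φR_n = 1.0×0.6×350×14×148 = 435.1 kN; rupture φR_n = 0.75×0.6×450×14×148 = 419.6 kN; take 419.6 kN (rupture).
Tension yield (gross): A_g = 48×14 = 672 mm². φR_n = 0.90 × 350 × 672 = 211.7 kN.
Governing: min(135.6, 419.6, 211.7) = 135.6 kN → weld metal.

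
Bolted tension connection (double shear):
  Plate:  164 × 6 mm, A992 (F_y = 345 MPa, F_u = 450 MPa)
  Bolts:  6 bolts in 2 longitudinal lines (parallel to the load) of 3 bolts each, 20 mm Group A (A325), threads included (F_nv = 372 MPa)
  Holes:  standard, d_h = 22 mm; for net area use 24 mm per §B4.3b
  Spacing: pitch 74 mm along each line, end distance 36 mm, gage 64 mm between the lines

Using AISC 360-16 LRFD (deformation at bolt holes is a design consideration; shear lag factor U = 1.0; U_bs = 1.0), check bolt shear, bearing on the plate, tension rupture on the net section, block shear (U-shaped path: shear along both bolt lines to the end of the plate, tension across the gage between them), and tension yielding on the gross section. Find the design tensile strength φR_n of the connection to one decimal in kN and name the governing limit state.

234.9 kN (net-section rupture governs)

Bolt shear: A_b = π(20)²/4 = 314.16 mm². φR_n = 0.75 × 372 × 314.16 × 6 × 2 = 1051.8 kN.
Bearing (6 mm plate, F_u = 450 MPa): end bolts L_c = 36 − 22/2 = 25, R_n = min(1.2×25×6×450, 2.4×20×6×450) = 81 kN/bolt; interior L_c = 74 − 22 = 52, R_n = 129.6 kN/bolt. φR_n = 0.75 × (2×81 + 4×129.6) = 510.3 kN.
Tension rupture (net): A_n = (164 − 2×24)×6 = 696 mm² (U = 1.0, A_e = A_n). φR_n = 0.75 × 450 × 696 = 234.9 kN.
Block shear: shear path 2×[36+2×74] = 2×184 mm, A_gv = 2208, A_nv = 2×(184 − 2.5×24)×6 = 1488 mm²; tension across gage: (64 − 1×24)×6 = 240 mm². R_n = min(0.6×450×1488, 0.6×345×2208) + 1.0×450×240 = min(401.76, 457.06) + 108 = 509.76 kN. φR_n = 0.75 × 509.76 = 382.3 kN.
Tension yield (gross): A_g = 164×6 = 984 mm². φR_n = 0.90 × 345 × 984 = 305.5 kN.
Governing: min(1051.8, 510.3, 234.9, 382.3, 305.5) = 234.9 kN → net-section rupture.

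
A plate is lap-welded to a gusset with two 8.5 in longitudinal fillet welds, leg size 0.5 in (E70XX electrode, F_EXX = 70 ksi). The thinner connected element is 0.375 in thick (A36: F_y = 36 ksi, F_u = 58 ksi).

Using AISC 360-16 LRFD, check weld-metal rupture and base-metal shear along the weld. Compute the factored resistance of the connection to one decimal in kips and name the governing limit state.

137.7 kips (base-metal shear governs)

Weld metal: throat = 0.707×0.5 = 0.3535 in, L = 2×8.5 = 17 in. φR_n = 0.75 × 0.6 × 70 × 0.3535 × 17 = 189.3 kips.
Base metal shear (0.375 in plate): yield φR_n = 1.0×0.6×36×0.375×17 = 137.7 kips; rupture φR_n = 0.75×0.6×58×0.375×17 = 166.4 kips; take 137.7 kips (yield).
Governing: min(189.3, 137.7) = 137.7 kips → base-metal shear.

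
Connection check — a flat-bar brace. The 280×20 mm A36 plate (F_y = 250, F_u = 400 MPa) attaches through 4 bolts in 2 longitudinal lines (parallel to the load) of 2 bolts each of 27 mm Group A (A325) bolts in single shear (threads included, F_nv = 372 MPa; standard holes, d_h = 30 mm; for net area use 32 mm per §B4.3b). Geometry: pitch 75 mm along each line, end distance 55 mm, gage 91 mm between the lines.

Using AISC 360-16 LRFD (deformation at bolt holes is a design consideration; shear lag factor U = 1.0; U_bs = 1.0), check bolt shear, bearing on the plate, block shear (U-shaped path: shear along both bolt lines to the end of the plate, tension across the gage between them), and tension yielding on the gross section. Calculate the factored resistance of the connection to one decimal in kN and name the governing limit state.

Bolt shear: A_b = π(27)²/4 = 572.56 mm². φR_n = 0.75 × 372 × 572.56 × 4 × 1 = 639.0 kN.
Bearing (20 mm plate, F_u = 400 MPa): end bolts L_c = 55 − 30/2 = 40, R_n = min(1.2×40×20×400, 2.4×27×20×400) = 384 kN/bolt; interior L_c = 75 − 30 = 45, R_n = 432 kN/bolt. φR_n = 0.75 × (2×384 + 2×432) = 1224.0 kN.
Block shear: shear path 2×[55+1×75] = 2×130 mm, A_gv = 5200, A_nv = 2×(130 − 1.5×32)×20 = 3280 mm²; tension across gage: (91 − 1×32)×20 = 1180 mm². R_n = min(0.6×400×3280, 0.6×250×5200) + 1.0×400×1180 = min(787.2, 780) + 472 = 1252 kN. φR_n = 0.75 × 1252 = 939.0 kN.
Tension yield (gross): A_g = 280×20 = 5600 mm². φR_n = 0.90 × 250 × 5600 = 1260.0 kN.
Governing: min(639.0, 1224.0, 939.0, 1260.0) = 639.0 kN → bolt shear.

639.0 kN (bolt shear governs)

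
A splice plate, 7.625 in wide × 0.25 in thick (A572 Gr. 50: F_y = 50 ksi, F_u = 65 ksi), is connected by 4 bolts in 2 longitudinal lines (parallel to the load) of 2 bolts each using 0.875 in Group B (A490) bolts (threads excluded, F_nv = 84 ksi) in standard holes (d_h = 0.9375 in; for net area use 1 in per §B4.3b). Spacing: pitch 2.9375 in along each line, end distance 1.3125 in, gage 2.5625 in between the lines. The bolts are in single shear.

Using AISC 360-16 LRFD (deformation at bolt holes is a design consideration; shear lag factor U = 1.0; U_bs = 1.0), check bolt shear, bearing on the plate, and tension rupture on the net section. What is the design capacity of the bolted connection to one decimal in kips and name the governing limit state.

Bolt shear: A_b = π(0.875)²/4 = 0.60132 in². φR_n = 0.75 × 84 × 0.60132 × 4 × 1 = 151.5 kips.
Bearing (0.25 in plate, F_u = 65 ksi): end bolts L_c = 1.3125 − 0.9375/2 = 0.84375, R_n = min(1.2×0.84375×0.25×65, 2.4×0.875×0.25×65) = 16.453 kips/bolt; interior L_c = 2.9375 − 0.9375 = 2, R_n = 34.125 kips/bolt. φR_n = 0.75 × (2×16.453 + 2×34.125) = 75.9 kips.
Tension rupture (net): A_n = (7.625 − 2×1)×0.25 = 1.4063 in² (U = 1.0, A_e = A_n). φR_n = 0.75 × 65 × 1.4063 = 68.6 kips.
Governing: min(151.5, 75.9, 68.6) = 68.6 kips → net-section rupture.

68.6 kips (net-section rupture governs)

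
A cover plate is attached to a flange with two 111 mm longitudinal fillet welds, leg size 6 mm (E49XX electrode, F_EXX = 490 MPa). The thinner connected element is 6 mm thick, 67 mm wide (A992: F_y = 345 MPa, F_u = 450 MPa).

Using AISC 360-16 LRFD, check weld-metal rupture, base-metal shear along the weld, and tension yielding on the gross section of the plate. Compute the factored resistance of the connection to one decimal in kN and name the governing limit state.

Weld metal: throat = 0.707×6 = 4.242 mm, L = 2×111 = 222 mm. φR_n = 0.75 × 0.6 × 490 × 4.242 × 222 = 207.7 kN.
Base metal shear (6 mm plate): yield φR_n = 1.0×0.6×345×6×222 = 275.7 kN; rupture φR_n = 0.75×0.6×450×6×222 = 269.7 kN; take 269.7 kN (rupture).
Tension yield (gross): A_g = 67×6 = 402 mm². φR_n = 0.90 × 345 × 402 = 124.8 kN.
Governing: min(207.7, 269.7, 124.8) = 124.8 kN → gross-section yield.

124.8 kN (gross-section yield governs)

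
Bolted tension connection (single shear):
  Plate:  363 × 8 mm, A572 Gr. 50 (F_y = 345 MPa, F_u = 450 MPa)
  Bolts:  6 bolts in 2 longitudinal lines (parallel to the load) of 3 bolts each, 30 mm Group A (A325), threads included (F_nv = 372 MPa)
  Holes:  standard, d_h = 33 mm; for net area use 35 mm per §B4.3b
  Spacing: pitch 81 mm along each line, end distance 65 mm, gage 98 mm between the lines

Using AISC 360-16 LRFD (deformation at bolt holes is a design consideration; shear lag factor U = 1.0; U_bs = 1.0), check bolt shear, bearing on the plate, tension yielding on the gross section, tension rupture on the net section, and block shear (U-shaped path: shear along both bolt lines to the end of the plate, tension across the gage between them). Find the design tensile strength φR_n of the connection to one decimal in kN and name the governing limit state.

Bolt shear: A_b = π(30)²/4 = 706.86 mm². φR_n = 0.75 × 372 × 706.86 × 6 × 1 = 1183.3 kN.
Bearing (8 mm plate, F_u = 450 MPa): end bolts L_c = 65 − 33/2 = 48.5, R_n = min(1.2×48.5×8×450, 2.4×30×8×450) = 209.52 kN/bolt; interior L_c = 81 − 33 = 48, R_n = 207.36 kN/bolt. φR_n = 0.75 × (2×209.52 + 4×207.36) = 936.4 kN.
Tension yield (gross): A_g = 363×8 = 2904 mm². φR_n = 0.90 × 345 × 2904 = 901.7 kN.
Tension rupture (net): A_n = (363 − 2×35)×8 = 2344 mm² (U = 1.0, A_e = A_n). φR_n = 0.75 × 450 × 2344 = 791.1 kN.
Block shear: shear path 2×[65+2×81] = 2×227 mm, A_gv = 3632, A_nv = 2×(227 − 2.5×35)×8 = 2232 mm²; tension across gage: (98 − 1×35)×8 = 504 mm². R_n = min(0.6×450×2232, 0.6×345×3632) + 1.0×450×504 = min(602.64, 751.82) + 226.8 = 829.44 kN. φR_n = 0.75 × 829.44 = 622.1 kN.
Governing: min(1183.3, 936.4, 901.7, 791.1, 622.1) = 622.1 kN → block shear.

622.1 kN (block shear governs)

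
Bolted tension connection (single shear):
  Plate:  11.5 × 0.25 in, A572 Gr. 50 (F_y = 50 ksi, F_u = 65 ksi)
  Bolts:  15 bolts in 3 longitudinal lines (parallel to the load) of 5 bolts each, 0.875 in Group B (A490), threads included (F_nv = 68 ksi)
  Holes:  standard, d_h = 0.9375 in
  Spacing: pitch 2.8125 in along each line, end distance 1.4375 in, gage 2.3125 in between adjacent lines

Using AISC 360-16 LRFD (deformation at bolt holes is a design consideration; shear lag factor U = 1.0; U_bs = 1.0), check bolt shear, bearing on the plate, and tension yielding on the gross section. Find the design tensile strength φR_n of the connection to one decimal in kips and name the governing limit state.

129.4 kips (gross-section yield governs)

Bolt shear: A_b = π(0.875)²/4 = 0.60132 in². φR_n = 0.75 × 68 × 0.60132 × 15 × 1 = 460.0 kips.
Bearing (0.25 in plate, F_u = 65 ksi): end bolts L_c = 1.4375 − 0.9375/2 = 0.96875, R_n = min(1.2×0.96875×0.25×65, 2.4×0.875×0.25×65) = 18.891 kips/bolt; interior L_c = 2.8125 − 0.9375 = 1.875, R_n = 34.125 kips/bolt. φR_n = 0.75 × (3×18.891 + 12×34.125) = 349.6 kips.
Tension yield (gross): A_g = 11.5×0.25 = 2.875 in². φR_n = 0.90 × 50 × 2.875 = 129.4 kips.
Governing: min(460.0, 349.6, 129.4) = 129.4 kips → gross-section yield.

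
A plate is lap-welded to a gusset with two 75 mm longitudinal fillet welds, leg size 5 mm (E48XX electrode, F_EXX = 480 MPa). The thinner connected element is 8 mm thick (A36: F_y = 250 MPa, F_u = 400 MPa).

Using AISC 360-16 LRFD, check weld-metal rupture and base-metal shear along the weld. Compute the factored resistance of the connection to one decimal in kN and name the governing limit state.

Weld metal: throat = 0.707×5 = 3.535 mm, L = 2×75 = 150 mm. φR_n = 0.75 × 0.6 × 480 × 3.535 × 150 = 114.5 kN.
Base metal shear (8 mm plate): yield φR_n = 1.0×0.6×250×8×150 = 180.0 kN; rupture φR_n = 0.75×0.6×400×8×150 = 216.0 kN; take 180.0 kN (yield).
Governing: min(114.5, 180.0) = 114.5 kN → weld metal.

114.5 kN (weld metal governs)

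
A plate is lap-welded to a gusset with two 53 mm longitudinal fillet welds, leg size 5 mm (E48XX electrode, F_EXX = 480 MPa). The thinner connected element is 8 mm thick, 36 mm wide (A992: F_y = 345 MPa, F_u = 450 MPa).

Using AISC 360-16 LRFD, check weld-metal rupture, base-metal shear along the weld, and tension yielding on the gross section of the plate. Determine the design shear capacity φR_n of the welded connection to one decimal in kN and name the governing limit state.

80.9 kN (weld metal governs)

Weld metal: throat = 0.707×5 = 3.535 mm, L = 2×53 = 106 mm. φR_n = 0.75 × 0.6 × 480 × 3.535 × 106 = 80.9 kN.
Base metal shear (8 mm plate): yield φR_n = 1.0×0.6×345×8×106 = 175.5 kN; rupture φR_n = 0.75×0.6×450×8×106 = 171.7 kN; take 171.7 kN (rupture).
Tension yield (gross): A_g = 36×8 = 288 mm². φR_n = 0.90 × 345 × 288 = 89.4 kN.
Governing: min(80.9, 171.7, 89.4) = 80.9 kN → weld metal.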